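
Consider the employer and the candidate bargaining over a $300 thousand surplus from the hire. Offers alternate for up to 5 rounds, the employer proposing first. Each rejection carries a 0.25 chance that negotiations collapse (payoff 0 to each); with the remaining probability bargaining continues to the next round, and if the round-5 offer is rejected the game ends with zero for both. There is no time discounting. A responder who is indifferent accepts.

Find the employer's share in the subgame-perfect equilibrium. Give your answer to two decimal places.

Round 5 (the employer proposes): the candidate will accept anything ≥ 0, so the employer offers 0 and keeps 300.
Round 4 (the candidate proposes): rejecting gives the employer an expected 0.75 × 300 = 225, so the candidate offers 225, keeping 75.
Round 3 (the employer proposes): rejecting gives the candidate an expected 0.75 × 75 = 56.25. The employer offers 56.25 and keeps 300 − 56.25 = 243.75.
Round 2 (the candidate proposes): rejecting gives the employer an expected 0.75 × 243.75 = 182.8125, so the candidate offers 182.8125, keeping 117.1875.
Round 1 (the employer proposes): rejecting gives the candidate an expected 0.75 × 117.1875 = 87.890625, so the employer offers 87.890625, keeping 212.109375.

212.11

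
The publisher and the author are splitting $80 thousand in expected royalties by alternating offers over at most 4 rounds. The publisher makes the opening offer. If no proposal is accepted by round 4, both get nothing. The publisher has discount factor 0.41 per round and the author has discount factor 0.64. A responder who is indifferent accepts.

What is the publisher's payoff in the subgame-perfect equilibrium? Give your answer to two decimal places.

Round 4 (the author proposes): rejection yields 0 for the publisher; the author offers 0 and keeps 80.
Round 3 (the publisher proposes): the author can get 80 next round, worth 0.64 × 80 = 51.2 now. The publisher offers 51.2 and keeps 80 − 51.2 = 28.8.
Round 2 (the author proposes): the publisher can get 28.8 next round, worth 0.41 × 28.8 = 11.808 now; the author offers that and keeps 68.192.
Round 1 (the publisher proposes): the author can get 68.192 next round, worth 0.64 × 68.192 = 43.64288 now, so the publisher offers 43.64288, keeping 36.35712.

36.36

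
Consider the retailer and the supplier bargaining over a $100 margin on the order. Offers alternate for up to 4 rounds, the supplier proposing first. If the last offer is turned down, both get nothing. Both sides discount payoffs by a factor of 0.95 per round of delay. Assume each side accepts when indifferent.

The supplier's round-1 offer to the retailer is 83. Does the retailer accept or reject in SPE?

Reject

Round 4 (the retailer proposes): the supplier will accept anything ≥ 0, so the retailer offers 0 and keeps 100.
Round 3 (the supplier proposes): the retailer can get 100 next round, worth 0.95 × 100 = 95 now. The supplier offers 95 and keeps 100 − 95 = 5.
Round 2 (the retailer proposes): the supplier can get 5 next round, worth 0.95 × 5 = 4.75 now. The retailer offers 4.75 and keeps 100 − 4.75 = 95.25.
So by rejecting in round 1, the retailer gets 95.25 next round, worth 0.95 × 95.25 = 90.4875 now.
Offer 83 < 90.4875, so the retailer rejects.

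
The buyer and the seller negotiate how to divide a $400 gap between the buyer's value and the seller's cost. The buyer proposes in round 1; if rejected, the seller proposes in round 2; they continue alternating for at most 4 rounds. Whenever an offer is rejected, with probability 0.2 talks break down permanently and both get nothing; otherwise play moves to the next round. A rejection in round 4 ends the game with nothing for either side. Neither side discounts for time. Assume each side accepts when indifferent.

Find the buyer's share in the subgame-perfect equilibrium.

Round 4 (the seller proposes): the buyer will accept anything ≥ 0, so the seller offers 0 and keeps 400.
Round 3 (the buyer proposes): rejecting gives the seller an expected 0.8 × 400 = 320. The buyer offers 320 and keeps 400 − 320 = 80.
Round 2 (the seller proposes): rejecting gives the buyer an expected 0.8 × 80 = 64; the seller offers that and keeps 336.
Round 1 (the buyer proposes): rejecting gives the seller an expected 0.8 × 336 = 268.8, so the buyer offers 268.8, keeping 131.2.

131.2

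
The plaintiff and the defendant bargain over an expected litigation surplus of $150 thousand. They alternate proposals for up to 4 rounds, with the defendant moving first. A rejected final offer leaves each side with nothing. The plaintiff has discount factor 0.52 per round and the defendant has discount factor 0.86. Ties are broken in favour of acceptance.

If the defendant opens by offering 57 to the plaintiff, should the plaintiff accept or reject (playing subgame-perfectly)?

Accept

Work out the plaintiff's continuation value if the offer is rejected.
Round 4 (the plaintiff proposes): rejection yields 0 for the defendant; the plaintiff offers 0 and keeps 150.
Round 3 (the defendant proposes): the plaintiff can get 150 next round, worth 0.52 × 150 = 78 now. The defendant offers 78 and keeps 150 − 78 = 72.
Round 2 (the plaintiff proposes): the defendant can get 72 next round, worth 0.86 × 72 = 61.92 now. The plaintiff offers 61.92 and keeps 150 − 61.92 = 88.08.
So by rejecting in round 1, the plaintiff gets 88.08 next round, worth 0.52 × 88.08 = 45.8016 now.
Offer 57 ≥ 45.8016, so the plaintiff accepts.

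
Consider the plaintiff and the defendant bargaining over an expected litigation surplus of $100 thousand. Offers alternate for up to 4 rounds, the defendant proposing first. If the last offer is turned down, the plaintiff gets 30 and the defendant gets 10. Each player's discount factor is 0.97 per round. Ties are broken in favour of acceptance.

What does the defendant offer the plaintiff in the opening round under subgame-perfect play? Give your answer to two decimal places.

Round 4 (the plaintiff proposes): the defendant gets 10 if talks fail, so the plaintiff offers 10 and keeps 90.
Round 3 (the defendant proposes): the plaintiff can get 90 next round, worth 0.97 × 90 = 87.3 now, so the defendant offers 87.3, keeping 12.7.
Round 2 (the plaintiff proposes): the defendant can get 12.7 next round, worth 0.97 × 12.7 = 12.319 now. The plaintiff offers 12.319 and keeps 100 − 12.319 = 87.681.
Round 1 (the defendant proposes): the plaintiff can get 87.681 next round, worth 0.97 × 87.681 = 85.05057 now. The defendant offers 85.05057 and keeps 100 − 85.05057 = 14.94943.

85.05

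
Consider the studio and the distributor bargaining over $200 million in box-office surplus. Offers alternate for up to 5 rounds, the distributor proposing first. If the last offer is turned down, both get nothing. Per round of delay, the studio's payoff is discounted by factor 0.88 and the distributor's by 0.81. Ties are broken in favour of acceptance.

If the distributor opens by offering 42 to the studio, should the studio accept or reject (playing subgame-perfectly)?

Round 5 (the distributor proposes): the studio will accept anything ≥ 0, so the distributor offers 0 and keeps 200.
Round 4 (the studio proposes): the distributor can get 200 next round, worth 0.81 × 200 = 162 now, so the studio offers 162, keeping 38.
Round 3 (the distributor proposes): the studio can get 38 next round, worth 0.88 × 38 = 33.44 now; the distributor offers that and keeps 166.56.
Round 2 (the studio proposes): the distributor can get 166.56 next round, worth 0.81 × 166.56 = 134.9136 now, so the studio offers 134.9136, keeping 65.0864.
So by rejecting in round 1, the studio gets 65.0864 next round, worth 0.88 × 65.0864 = 57.276032 now.
Offer 42 < 57.276032, so the studio rejects.

Reject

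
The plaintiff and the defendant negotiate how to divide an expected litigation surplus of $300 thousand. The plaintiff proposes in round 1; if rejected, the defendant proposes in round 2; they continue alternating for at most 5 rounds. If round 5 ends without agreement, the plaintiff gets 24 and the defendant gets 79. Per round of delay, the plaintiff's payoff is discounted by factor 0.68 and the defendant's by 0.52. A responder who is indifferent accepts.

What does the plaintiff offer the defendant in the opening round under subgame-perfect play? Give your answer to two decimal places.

77.45

Round 5 (the plaintiff proposes): the defendant gets 79 if talks fail, so the plaintiff offers 79 and keeps 221.
Round 4 (the defendant proposes): the plaintiff can get 221 next round, worth 0.68 × 221 = 150.28 now. The defendant offers 150.28 and keeps 300 − 150.28 = 149.72.
Round 3 (the plaintiff proposes): the defendant can get 149.72 next round, worth 0.52 × 149.72 = 77.8544 now. The plaintiff offers 77.8544 and keeps 300 − 77.8544 = 222.1456.
Round 2 (the defendant proposes): the plaintiff can get 222.1456 next round, worth 0.68 × 222.1456 = 151.059008 now, so the defendant offers 151.059008, keeping 148.940992.
Round 1 (the plaintiff proposes): the defendant can get 148.940992 next round, worth 0.52 × 148.940992 = 77.44931584 now. The plaintiff offers 77.44931584 and keeps 300 − 77.44931584 = 222.55068416.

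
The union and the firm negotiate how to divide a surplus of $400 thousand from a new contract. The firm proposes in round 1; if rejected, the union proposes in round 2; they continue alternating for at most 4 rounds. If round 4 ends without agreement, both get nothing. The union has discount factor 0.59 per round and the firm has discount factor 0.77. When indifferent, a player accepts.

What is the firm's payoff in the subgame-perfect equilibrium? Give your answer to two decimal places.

Round 4 (the union proposes): the firm will accept anything ≥ 0, so the union offers 0 and keeps 400.
Round 3 (the firm proposes): the union can get 400 next round, worth 0.59 × 400 = 236 now. The firm offers 236 and keeps 400 − 236 = 164.
Round 2 (the union proposes): the firm can get 164 next round, worth 0.77 × 164 = 126.28 now, so the union offers 126.28, keeping 273.72.
Round 1 (the firm proposes): the union can get 273.72 next round, worth 0.59 × 273.72 = 161.4948 now; the firm offers that and keeps 238.5052.

238.51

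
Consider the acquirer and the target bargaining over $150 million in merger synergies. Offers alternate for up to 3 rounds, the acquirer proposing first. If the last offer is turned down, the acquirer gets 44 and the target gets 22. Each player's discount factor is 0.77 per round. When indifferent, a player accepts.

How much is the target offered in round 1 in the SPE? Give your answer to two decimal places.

39.61

Solve by backward induction from round 3.
Round 3 (the acquirer proposes): the target gets 22 if talks fail, so the acquirer offers 22 and keeps 128.
Round 2 (the target proposes): the acquirer can get 128 next round, worth 0.77 × 128 = 98.56 now, so the target offers 98.56, keeping 51.44.
Round 1 (the acquirer proposes): the target can get 51.44 next round, worth 0.77 × 51.44 = 39.6088 now, so the acquirer offers 39.6088, keeping 110.3912.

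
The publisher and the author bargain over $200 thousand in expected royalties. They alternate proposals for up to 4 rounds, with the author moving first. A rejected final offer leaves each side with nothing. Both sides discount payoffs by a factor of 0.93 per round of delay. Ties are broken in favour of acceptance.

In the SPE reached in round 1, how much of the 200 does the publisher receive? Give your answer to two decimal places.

173.89

Work backward from the last round.
Round 4 (the publisher proposes): rejection yields 0 for the author; the publisher offers 0 and keeps 200.
Round 3 (the author proposes): the publisher can get 200 next round, worth 0.93 × 200 = 186 now; the author offers that and keeps 14.
Round 2 (the publisher proposes): the author can get 14 next round, worth 0.93 × 14 = 13.02 now. The publisher offers 13.02 and keeps 200 − 13.02 = 186.98.
Round 1 (the author proposes): the publisher can get 186.98 next round, worth 0.93 × 186.98 = 173.8914 now; the author offers that and keeps 26.1086.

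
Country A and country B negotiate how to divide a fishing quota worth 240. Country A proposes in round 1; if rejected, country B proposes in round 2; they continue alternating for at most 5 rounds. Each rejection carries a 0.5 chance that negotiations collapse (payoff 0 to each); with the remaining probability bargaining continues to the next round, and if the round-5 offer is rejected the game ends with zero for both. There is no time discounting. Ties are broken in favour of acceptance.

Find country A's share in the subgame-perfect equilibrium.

165

By backward induction:
Round 5 (country A proposes): country B will accept anything ≥ 0, so country A offers 0 and keeps 240.
Round 4 (country B proposes): rejecting gives country A an expected 0.5 × 240 = 120. Country B offers 120 and keeps 240 − 120 = 120.
Round 3 (country A proposes): rejecting gives country B an expected 0.5 × 120 = 60; country A offers that and keeps 180.
Round 2 (country B proposes): rejecting gives country A an expected 0.5 × 180 = 90; country B offers that and keeps 150.
Round 1 (country A proposes): rejecting gives country B an expected 0.5 × 150 = 75; country A offers that and keeps 165.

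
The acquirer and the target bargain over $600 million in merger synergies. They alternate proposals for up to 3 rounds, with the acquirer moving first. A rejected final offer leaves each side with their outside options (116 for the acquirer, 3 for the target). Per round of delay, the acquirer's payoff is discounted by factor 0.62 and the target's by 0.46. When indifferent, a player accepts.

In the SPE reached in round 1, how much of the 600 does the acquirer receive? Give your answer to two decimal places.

Round 3 (the acquirer proposes): the target gets 3 if talks fail, so the acquirer offers 3 and keeps 597.
Round 2 (the target proposes): the acquirer can get 597 next round, worth 0.62 × 597 = 370.14 now. The target offers 370.14 and keeps 600 − 370.14 = 229.86.
Round 1 (the acquirer proposes): the target can get 229.86 next round, worth 0.46 × 229.86 = 105.7356 now. The acquirer offers 105.7356 and keeps 600 − 105.7356 = 494.2644.

494.26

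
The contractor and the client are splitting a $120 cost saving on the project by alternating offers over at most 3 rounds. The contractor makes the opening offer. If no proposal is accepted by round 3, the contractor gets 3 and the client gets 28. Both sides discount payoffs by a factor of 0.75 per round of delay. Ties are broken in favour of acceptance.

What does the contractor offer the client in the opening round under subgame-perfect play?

Round 3 (the contractor proposes): the client gets 28 if talks fail, so the contractor offers 28 and keeps 92.
Round 2 (the client proposes): the contractor can get 92 next round, worth 0.75 × 92 = 69 now. The client offers 69 and keeps 120 − 69 = 51.
Round 1 (the contractor proposes): the client can get 51 next round, worth 0.75 × 51 = 38.25 now. The contractor offers 38.25 and keeps 120 − 38.25 = 81.75.

38.25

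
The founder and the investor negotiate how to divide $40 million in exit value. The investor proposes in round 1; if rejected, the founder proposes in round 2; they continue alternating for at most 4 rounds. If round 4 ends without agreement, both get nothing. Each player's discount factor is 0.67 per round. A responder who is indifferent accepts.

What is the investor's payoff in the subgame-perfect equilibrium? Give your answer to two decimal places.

19.13

Round 4 (the founder proposes): rejection yields 0 for the investor; the founder offers 0 and keeps 40.
Round 3 (the investor proposes): the founder can get 40 next round, worth 0.67 × 40 = 26.8 now, so the investor offers 26.8, keeping 13.2.
Round 2 (the founder proposes): the investor can get 13.2 next round, worth 0.67 × 13.2 = 8.844 now, so the founder offers 8.844, keeping 31.156.
Round 1 (the investor proposes): the founder can get 31.156 next round, worth 0.67 × 31.156 = 20.87452 now. The investor offers 20.87452 and keeps 40 − 20.87452 = 19.12548.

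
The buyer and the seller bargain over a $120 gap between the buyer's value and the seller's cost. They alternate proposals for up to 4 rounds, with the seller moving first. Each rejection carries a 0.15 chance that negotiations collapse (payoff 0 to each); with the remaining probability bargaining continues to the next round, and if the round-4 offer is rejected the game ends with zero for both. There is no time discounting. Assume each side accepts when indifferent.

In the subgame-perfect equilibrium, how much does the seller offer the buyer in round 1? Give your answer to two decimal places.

Round 4 (the buyer proposes): the seller will accept anything ≥ 0, so the buyer offers 0 and keeps 120.
Round 3 (the seller proposes): rejecting gives the buyer an expected 0.85 × 120 = 102; the seller offers that and keeps 18.
Round 2 (the buyer proposes): rejecting gives the seller an expected 0.85 × 18 = 15.3, so the buyer offers 15.3, keeping 104.7.
Round 1 (the seller proposes): rejecting gives the buyer an expected 0.85 × 104.7 = 88.995; the seller offers that and keeps 31.005.

89.00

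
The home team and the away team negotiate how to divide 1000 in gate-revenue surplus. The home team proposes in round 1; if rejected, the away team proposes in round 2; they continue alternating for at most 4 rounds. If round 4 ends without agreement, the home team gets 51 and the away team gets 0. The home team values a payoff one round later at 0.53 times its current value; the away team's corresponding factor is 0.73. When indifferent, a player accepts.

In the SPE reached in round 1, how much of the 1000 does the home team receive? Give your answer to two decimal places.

Round 4 (the away team proposes): the home team gets 51 if talks fail, so the away team offers 51 and keeps 949.
Round 3 (the home team proposes): the away team can get 949 next round, worth 0.73 × 949 = 692.77 now. The home team offers 692.77 and keeps 1000 − 692.77 = 307.23.
Round 2 (the away team proposes): the home team can get 307.23 next round, worth 0.53 × 307.23 = 162.8319 now; the away team offers that and keeps 837.1681.
Round 1 (the home team proposes): the away team can get 837.1681 next round, worth 0.73 × 837.1681 = 611.132713 now, so the home team offers 611.132713, keeping 388.867287.

388.87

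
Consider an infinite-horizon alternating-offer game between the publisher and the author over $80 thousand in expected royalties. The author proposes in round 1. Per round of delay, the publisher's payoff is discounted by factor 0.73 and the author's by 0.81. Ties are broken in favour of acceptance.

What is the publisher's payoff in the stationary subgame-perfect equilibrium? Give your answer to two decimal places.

27.15

When the author proposes, the publisher accepts any offer worth at least 0.73 times what the publisher would get by proposing next round; and vice versa.
This gives x = 80 − 0.73y and y = 80 − 0.81x, where x and y are each side's share when it proposes.
Hence (1 − 0.73·0.81)x = 80(1 − 0.73), i.e. 0.4087·x = 21.6.
x ≈ 52.8505; the publisher's share is 80 − x ≈ 27.1495.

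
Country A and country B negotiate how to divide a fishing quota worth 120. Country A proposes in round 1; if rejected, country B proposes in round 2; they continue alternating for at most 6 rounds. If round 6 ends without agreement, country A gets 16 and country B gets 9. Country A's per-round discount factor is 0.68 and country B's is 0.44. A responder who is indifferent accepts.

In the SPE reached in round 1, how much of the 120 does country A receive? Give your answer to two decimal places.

By backward induction:
Round 6 (country B proposes): country A gets 16 if talks fail, so country B offers 16 and keeps 104.
Round 5 (country A proposes): country B can get 104 next round, worth 0.44 × 104 = 45.76 now. Country A offers 45.76 and keeps 120 − 45.76 = 74.24.
Round 4 (country B proposes): country A can get 74.24 next round, worth 0.68 × 74.24 = 50.4832 now; country B offers that and keeps 69.5168.
Round 3 (country A proposes): country B can get 69.5168 next round, worth 0.44 × 69.5168 = 30.587392 now. Country A offers 30.587392 and keeps 120 − 30.587392 = 89.412608.
Round 2 (country B proposes): country A can get 89.412608 next round, worth 0.68 × 89.412608 = 60.80057344 now; country B offers that and keeps 59.19942656.
Round 1 (country A proposes): country B can get 59.19942656 next round, worth 0.44 × 59.19942656 = 26.0477476864 now. Country A offers 26.0477476864 and keeps 120 − 26.0477476864 = 93.9522523136.

93.95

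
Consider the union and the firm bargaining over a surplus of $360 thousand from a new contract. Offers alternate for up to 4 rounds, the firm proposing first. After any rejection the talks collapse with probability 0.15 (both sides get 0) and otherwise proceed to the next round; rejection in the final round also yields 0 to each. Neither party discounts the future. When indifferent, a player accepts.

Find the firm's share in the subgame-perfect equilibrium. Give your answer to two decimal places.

93.02

By backward induction:
Round 4 (the union proposes): the firm will accept anything ≥ 0, so the union offers 0 and keeps 360.
Round 3 (the firm proposes): rejecting gives the union an expected 0.85 × 360 = 306, so the firm offers 306, keeping 54.
Round 2 (the union proposes): rejecting gives the firm an expected 0.85 × 54 = 45.9, so the union offers 45.9, keeping 314.1.
Round 1 (the firm proposes): rejecting gives the union an expected 0.85 × 314.1 = 266.985. The firm offers 266.985 and keeps 360 − 266.985 = 93.015.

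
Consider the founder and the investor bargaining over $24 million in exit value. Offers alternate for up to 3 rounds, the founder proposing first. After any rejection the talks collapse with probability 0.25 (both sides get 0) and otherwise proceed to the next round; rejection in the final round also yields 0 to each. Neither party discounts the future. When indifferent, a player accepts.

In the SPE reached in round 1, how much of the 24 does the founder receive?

Round 3 (the founder proposes): rejection yields 0 for the investor; the founder offers 0 and keeps 24.
Round 2 (the investor proposes): rejecting gives the founder an expected 0.75 × 24 = 18; the investor offers that and keeps 6.
Round 1 (the founder proposes): rejecting gives the investor an expected 0.75 × 6 = 4.5, so the founder offers 4.5, keeping 19.5.

19.5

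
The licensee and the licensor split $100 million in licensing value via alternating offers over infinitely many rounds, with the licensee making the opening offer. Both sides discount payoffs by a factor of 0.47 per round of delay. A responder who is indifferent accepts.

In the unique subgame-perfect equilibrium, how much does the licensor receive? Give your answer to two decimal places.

31.97

In a stationary SPE each proposer offers the other exactly their discounted continuation value.
If the licensee keeps x when proposing and the licensor keeps y when proposing, then x = 100 − 0.47y and y = 100 − 0.47x.
Solving: x = 100(1 − 0.47) / (1 − 0.47·0.47) = 53 / 0.7791 ≈ 68.0272.
The licensor gets 100 − 68.0272 ≈ 31.9728.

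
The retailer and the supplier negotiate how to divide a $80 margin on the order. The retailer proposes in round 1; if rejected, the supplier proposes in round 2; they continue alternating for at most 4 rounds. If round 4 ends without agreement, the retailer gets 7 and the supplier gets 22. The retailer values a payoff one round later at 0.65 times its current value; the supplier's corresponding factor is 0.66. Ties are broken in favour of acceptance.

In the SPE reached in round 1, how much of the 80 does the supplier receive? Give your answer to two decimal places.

39.15

Round 4 (the supplier proposes): the retailer gets 7 if talks fail, so the supplier offers 7 and keeps 73.
Round 3 (the retailer proposes): the supplier can get 73 next round, worth 0.66 × 73 = 48.18 now; the retailer offers that and keeps 31.82.
Round 2 (the supplier proposes): the retailer can get 31.82 next round, worth 0.65 × 31.82 = 20.683 now, so the supplier offers 20.683, keeping 59.317.
Round 1 (the retailer proposes): the supplier can get 59.317 next round, worth 0.66 × 59.317 = 39.14922 now. The retailer offers 39.14922 and keeps 80 − 39.14922 = 40.85078.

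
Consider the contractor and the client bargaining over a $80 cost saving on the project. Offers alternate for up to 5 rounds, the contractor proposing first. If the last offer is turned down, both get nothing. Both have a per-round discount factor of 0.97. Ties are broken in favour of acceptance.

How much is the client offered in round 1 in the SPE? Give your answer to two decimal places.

Round 5 (the contractor proposes): rejection yields 0 for the client; the contractor offers 0 and keeps 80.
Round 4 (the client proposes): the contractor can get 80 next round, worth 0.97 × 80 = 77.6 now. The client offers 77.6 and keeps 80 − 77.6 = 2.4.
Round 3 (the contractor proposes): the client can get 2.4 next round, worth 0.97 × 2.4 = 2.328 now. The contractor offers 2.328 and keeps 80 − 2.328 = 77.672.
Round 2 (the client proposes): the contractor can get 77.672 next round, worth 0.97 × 77.672 = 75.34184 now, so the client offers 75.34184, keeping 4.65816.
Round 1 (the contractor proposes): the client can get 4.65816 next round, worth 0.97 × 4.65816 = 4.5184152 now. The contractor offers 4.5184152 and keeps 80 − 4.5184152 = 75.4815848.

4.52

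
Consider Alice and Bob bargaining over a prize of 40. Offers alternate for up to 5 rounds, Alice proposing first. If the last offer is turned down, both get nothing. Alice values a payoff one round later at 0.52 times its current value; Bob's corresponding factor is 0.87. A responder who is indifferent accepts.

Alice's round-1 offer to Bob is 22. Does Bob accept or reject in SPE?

Work out Bob's continuation value if the offer is rejected.
Round 5 (Alice proposes): Bob will accept anything ≥ 0, so Alice offers 0 and keeps 40.
Round 4 (Bob proposes): Alice can get 40 next round, worth 0.52 × 40 = 20.8 now. Bob offers 20.8 and keeps 40 − 20.8 = 19.2.
Round 3 (Alice proposes): Bob can get 19.2 next round, worth 0.87 × 19.2 = 16.704 now. Alice offers 16.704 and keeps 40 − 16.704 = 23.296.
Round 2 (Bob proposes): Alice can get 23.296 next round, worth 0.52 × 23.296 = 12.11392 now, so Bob offers 12.11392, keeping 27.88608.
So by rejecting in round 1, Bob gets 27.88608 next round, worth 0.87 × 27.88608 = 24.2608896 now.
Offer 22 < 24.2608896, so Bob rejects.

Reject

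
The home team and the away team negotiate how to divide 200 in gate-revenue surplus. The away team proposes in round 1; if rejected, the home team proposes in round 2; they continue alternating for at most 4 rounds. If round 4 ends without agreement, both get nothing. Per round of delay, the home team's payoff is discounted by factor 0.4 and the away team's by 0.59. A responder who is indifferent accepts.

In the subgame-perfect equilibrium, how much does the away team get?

148.32

Round 4 (the home team proposes): rejection yields 0 for the away team; the home team offers 0 and keeps 200.
Round 3 (the away team proposes): the home team can get 200 next round, worth 0.4 × 200 = 80 now; the away team offers that and keeps 120.
Round 2 (the home team proposes): the away team can get 120 next round, worth 0.59 × 120 = 70.8 now, so the home team offers 70.8, keeping 129.2.
Round 1 (the away team proposes): the home team can get 129.2 next round, worth 0.4 × 129.2 = 51.68 now; the away team offers that and keeps 148.32.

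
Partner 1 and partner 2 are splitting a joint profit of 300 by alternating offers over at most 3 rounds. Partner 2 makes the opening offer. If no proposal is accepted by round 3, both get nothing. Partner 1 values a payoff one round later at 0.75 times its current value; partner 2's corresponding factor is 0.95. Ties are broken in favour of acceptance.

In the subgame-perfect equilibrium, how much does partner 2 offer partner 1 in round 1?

By backward induction:
Round 3 (partner 2 proposes): rejection yields 0 for partner 1; partner 2 offers 0 and keeps 300.
Round 2 (partner 1 proposes): partner 2 can get 300 next round, worth 0.95 × 300 = 285 now; partner 1 offers that and keeps 15.
Round 1 (partner 2 proposes): partner 1 can get 15 next round, worth 0.75 × 15 = 11.25 now; partner 2 offers that and keeps 288.75.

11.25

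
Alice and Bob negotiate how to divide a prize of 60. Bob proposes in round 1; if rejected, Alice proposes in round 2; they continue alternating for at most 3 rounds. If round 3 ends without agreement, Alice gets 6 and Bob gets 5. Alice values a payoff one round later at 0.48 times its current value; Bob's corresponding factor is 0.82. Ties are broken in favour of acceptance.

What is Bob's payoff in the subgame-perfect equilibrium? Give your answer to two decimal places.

52.45

Solve by backward induction from round 3.
Round 3 (Bob proposes): Alice gets 6 if talks fail, so Bob offers 6 and keeps 54.
Round 2 (Alice proposes): Bob can get 54 next round, worth 0.82 × 54 = 44.28 now. Alice offers 44.28 and keeps 60 − 44.28 = 15.72.
Round 1 (Bob proposes): Alice can get 15.72 next round, worth 0.48 × 15.72 = 7.5456 now. Bob offers 7.5456 and keeps 60 − 7.5456 = 52.4544.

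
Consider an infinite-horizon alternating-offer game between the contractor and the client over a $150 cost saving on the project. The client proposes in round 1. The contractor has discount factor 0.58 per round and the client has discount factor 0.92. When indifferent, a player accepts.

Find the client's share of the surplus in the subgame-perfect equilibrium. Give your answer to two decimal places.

135.08

When the client proposes, the contractor accepts any offer worth at least 0.58 times what the contractor would get by proposing next round; and vice versa.
This gives x = 150 − 0.58y and y = 150 − 0.92x, where x and y are each side's share when it proposes.
Hence (1 − 0.58·0.92)x = 150(1 − 0.58), i.e. 0.4664·x = 63.
x ≈ 135.0772; the contractor's share is 150 − x ≈ 14.9228.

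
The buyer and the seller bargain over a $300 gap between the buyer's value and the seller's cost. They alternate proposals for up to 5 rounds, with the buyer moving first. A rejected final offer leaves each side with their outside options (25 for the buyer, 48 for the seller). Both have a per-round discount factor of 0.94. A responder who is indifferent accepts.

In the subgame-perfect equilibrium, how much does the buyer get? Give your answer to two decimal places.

Round 5 (the buyer proposes): the seller gets 48 if talks fail, so the buyer offers 48 and keeps 252.
Round 4 (the seller proposes): the buyer can get 252 next round, worth 0.94 × 252 = 236.88 now, so the seller offers 236.88, keeping 63.12.
Round 3 (the buyer proposes): the seller can get 63.12 next round, worth 0.94 × 63.12 = 59.3328 now, so the buyer offers 59.3328, keeping 240.6672.
Round 2 (the seller proposes): the buyer can get 240.6672 next round, worth 0.94 × 240.6672 = 226.227168 now; the seller offers that and keeps 73.772832.
Round 1 (the buyer proposes): the seller can get 73.772832 next round, worth 0.94 × 73.772832 = 69.34646208 now. The buyer offers 69.34646208 and keeps 300 − 69.34646208 = 230.65353792.

230.65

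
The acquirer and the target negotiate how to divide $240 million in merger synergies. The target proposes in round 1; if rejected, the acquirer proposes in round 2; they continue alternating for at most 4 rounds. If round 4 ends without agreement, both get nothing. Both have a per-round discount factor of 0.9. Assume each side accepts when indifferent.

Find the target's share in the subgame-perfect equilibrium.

43.44

Round 4 (the acquirer proposes): the target will accept anything ≥ 0, so the acquirer offers 0 and keeps 240.
Round 3 (the target proposes): the acquirer can get 240 next round, worth 0.9 × 240 = 216 now, so the target offers 216, keeping 24.
Round 2 (the acquirer proposes): the target can get 24 next round, worth 0.9 × 24 = 21.6 now, so the acquirer offers 21.6, keeping 218.4.
Round 1 (the target proposes): the acquirer can get 218.4 next round, worth 0.9 × 218.4 = 196.56 now. The target offers 196.56 and keeps 240 − 196.56 = 43.44.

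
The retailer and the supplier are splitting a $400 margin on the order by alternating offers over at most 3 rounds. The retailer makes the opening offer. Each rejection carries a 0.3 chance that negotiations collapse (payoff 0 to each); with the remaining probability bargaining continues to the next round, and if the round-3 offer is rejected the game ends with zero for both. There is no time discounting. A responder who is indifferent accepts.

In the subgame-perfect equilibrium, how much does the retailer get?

Round 3 (the retailer proposes): the supplier will accept anything ≥ 0, so the retailer offers 0 and keeps 400.
Round 2 (the supplier proposes): rejecting gives the retailer an expected 0.7 × 400 = 280, so the supplier offers 280, keeping 120.
Round 1 (the retailer proposes): rejecting gives the supplier an expected 0.7 × 120 = 84; the retailer offers that and keeps 316.

316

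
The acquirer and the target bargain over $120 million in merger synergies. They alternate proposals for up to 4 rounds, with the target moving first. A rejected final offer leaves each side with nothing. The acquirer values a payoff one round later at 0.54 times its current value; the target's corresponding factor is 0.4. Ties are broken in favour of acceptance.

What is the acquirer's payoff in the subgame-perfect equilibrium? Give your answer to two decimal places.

Round 4 (the acquirer proposes): rejection yields 0 for the target; the acquirer offers 0 and keeps 120.
Round 3 (the target proposes): the acquirer can get 120 next round, worth 0.54 × 120 = 64.8 now. The target offers 64.8 and keeps 120 − 64.8 = 55.2.
Round 2 (the acquirer proposes): the target can get 55.2 next round, worth 0.4 × 55.2 = 22.08 now, so the acquirer offers 22.08, keeping 97.92.
Round 1 (the target proposes): the acquirer can get 97.92 next round, worth 0.54 × 97.92 = 52.8768 now, so the target offers 52.8768, keeping 67.1232.

52.88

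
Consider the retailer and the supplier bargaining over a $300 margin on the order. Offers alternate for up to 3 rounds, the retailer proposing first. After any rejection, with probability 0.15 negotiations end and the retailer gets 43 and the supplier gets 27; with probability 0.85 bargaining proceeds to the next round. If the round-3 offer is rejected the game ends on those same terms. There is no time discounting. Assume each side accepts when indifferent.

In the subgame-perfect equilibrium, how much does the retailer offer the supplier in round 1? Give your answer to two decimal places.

56.33

Round 3 (the retailer proposes): the supplier gets 27 if talks fail, so the retailer offers 27 and keeps 273.
Round 2 (the supplier proposes): rejecting gives the retailer an expected 0.85 × 273 + 0.15 × 43 = 238.5, so the supplier offers 238.5, keeping 61.5.
Round 1 (the retailer proposes): rejecting gives the supplier an expected 0.85 × 61.5 + 0.15 × 27 = 56.325. The retailer offers 56.325 and keeps 300 − 56.325 = 243.675.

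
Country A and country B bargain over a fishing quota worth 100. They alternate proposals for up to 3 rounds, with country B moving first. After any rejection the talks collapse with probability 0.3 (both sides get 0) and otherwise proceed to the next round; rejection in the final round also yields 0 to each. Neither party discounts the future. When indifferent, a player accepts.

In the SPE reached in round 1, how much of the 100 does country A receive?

Round 3 (country B proposes): rejection yields 0 for country A; country B offers 0 and keeps 100.
Round 2 (country A proposes): rejecting gives country B an expected 0.7 × 100 = 70; country A offers that and keeps 30.
Round 1 (country B proposes): rejecting gives country A an expected 0.7 × 30 = 21, so country B offers 21, keeping 79.

21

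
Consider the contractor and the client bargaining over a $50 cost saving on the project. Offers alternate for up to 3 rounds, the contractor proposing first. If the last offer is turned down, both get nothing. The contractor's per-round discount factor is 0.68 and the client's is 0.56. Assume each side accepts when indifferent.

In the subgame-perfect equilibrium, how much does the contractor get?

By backward induction:
Round 3 (the contractor proposes): the client will accept anything ≥ 0, so the contractor offers 0 and keeps 50.
Round 2 (the client proposes): the contractor can get 50 next round, worth 0.68 × 50 = 34 now, so the client offers 34, keeping 16.
Round 1 (the contractor proposes): the client can get 16 next round, worth 0.56 × 16 = 8.96 now. The contractor offers 8.96 and keeps 50 − 8.96 = 41.04.

41.04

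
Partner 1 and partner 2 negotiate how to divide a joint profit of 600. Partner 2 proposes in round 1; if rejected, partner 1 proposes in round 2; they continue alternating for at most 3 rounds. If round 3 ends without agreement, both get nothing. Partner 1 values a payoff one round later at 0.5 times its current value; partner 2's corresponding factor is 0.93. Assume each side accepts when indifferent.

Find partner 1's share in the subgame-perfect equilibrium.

Round 3 (partner 2 proposes): partner 1 will accept anything ≥ 0, so partner 2 offers 0 and keeps 600.
Round 2 (partner 1 proposes): partner 2 can get 600 next round, worth 0.93 × 600 = 558 now. Partner 1 offers 558 and keeps 600 − 558 = 42.
Round 1 (partner 2 proposes): partner 1 can get 42 next round, worth 0.5 × 42 = 21 now. Partner 2 offers 21 and keeps 600 − 21 = 579.

21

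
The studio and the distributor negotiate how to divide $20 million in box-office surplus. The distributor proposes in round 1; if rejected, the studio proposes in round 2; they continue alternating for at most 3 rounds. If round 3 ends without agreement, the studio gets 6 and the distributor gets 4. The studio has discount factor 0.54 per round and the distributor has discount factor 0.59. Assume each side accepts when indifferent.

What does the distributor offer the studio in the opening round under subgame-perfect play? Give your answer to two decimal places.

6.34

Round 3 (the distributor proposes): the studio gets 6 if talks fail, so the distributor offers 6 and keeps 14.
Round 2 (the studio proposes): the distributor can get 14 next round, worth 0.59 × 14 = 8.26 now. The studio offers 8.26 and keeps 20 − 8.26 = 11.74.
Round 1 (the distributor proposes): the studio can get 11.74 next round, worth 0.54 × 11.74 = 6.3396 now. The distributor offers 6.3396 and keeps 20 − 6.3396 = 13.6604.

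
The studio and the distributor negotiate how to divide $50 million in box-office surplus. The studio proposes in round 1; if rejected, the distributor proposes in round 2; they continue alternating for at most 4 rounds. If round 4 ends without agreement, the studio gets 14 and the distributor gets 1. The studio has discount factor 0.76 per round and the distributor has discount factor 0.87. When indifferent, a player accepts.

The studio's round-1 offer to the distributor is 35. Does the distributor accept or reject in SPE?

Accept

Round 4 (the distributor proposes): the studio gets 14 if talks fail, so the distributor offers 14 and keeps 36.
Round 3 (the studio proposes): the distributor can get 36 next round, worth 0.87 × 36 = 31.32 now; the studio offers that and keeps 18.68.
Round 2 (the distributor proposes): the studio can get 18.68 next round, worth 0.76 × 18.68 = 14.1968 now, so the distributor offers 14.1968, keeping 35.8032.
So by rejecting in round 1, the distributor gets 35.8032 next round, worth 0.87 × 35.8032 = 31.148784 now.
Offer 35 ≥ 31.148784, so the distributor accepts.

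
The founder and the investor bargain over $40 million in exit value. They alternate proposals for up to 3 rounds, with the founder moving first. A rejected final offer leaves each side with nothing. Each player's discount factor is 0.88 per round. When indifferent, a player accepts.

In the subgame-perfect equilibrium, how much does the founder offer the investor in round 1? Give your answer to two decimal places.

4.22

Round 3 (the founder proposes): the investor will accept anything ≥ 0, so the founder offers 0 and keeps 40.
Round 2 (the investor proposes): the founder can get 40 next round, worth 0.88 × 40 = 35.2 now, so the investor offers 35.2, keeping 4.8.
Round 1 (the founder proposes): the investor can get 4.8 next round, worth 0.88 × 4.8 = 4.224 now, so the founder offers 4.224, keeping 35.776.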